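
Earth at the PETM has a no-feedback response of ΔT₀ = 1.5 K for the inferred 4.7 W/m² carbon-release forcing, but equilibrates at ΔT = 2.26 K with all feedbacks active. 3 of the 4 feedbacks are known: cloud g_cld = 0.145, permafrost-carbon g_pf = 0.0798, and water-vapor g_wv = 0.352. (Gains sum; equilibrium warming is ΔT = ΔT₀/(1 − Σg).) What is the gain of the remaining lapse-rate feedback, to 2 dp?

-0.24

Amplification A = ΔT/ΔT₀ = 2.26/1.5 = 1.507.
Total gain g = 1 − 1/A = 1 − 1/1.507 = 0.3364.
Known gains sum to 0.145 + 0.0798 + 0.352 = 0.5768.
g_lr = 0.3364 − 0.5768 = -0.24.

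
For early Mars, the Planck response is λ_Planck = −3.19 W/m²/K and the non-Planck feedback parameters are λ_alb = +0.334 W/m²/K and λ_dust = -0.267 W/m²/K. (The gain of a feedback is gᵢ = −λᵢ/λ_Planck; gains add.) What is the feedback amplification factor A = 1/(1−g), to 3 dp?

Convert to gains: g_alb = 0.334/3.19 = 0.1047; g_dust = -0.267/3.19 = -0.0837.
Total gain g = 0.021.
A = 1/(1 − 0.021) = 1.021.

1.021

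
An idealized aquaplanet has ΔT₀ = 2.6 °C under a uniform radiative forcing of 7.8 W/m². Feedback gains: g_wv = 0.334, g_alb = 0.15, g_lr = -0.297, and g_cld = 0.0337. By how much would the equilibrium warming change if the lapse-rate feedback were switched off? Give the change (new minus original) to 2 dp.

Original: g = 0.2207, ΔT = 2.6/(1−0.2207) = 3.3363 °C.
Without lapse-rate: g' = 0.5177, ΔT' = 2.6/(1−0.5177) = 5.3908 °C.
Change = 5.3908 − 3.3363 = 2.05 °C.

2.05 °C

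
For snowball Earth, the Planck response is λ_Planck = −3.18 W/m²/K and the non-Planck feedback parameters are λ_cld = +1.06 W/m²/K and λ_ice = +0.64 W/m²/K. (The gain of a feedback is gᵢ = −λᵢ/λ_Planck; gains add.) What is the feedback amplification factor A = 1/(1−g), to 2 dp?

Convert to gains: g_cld = 1.06/3.18 = 0.3333; g_ice = 0.64/3.18 = 0.2013.
Total gain g = 0.5346.
A = 1/(1 − 0.5346) = 2.15.

2.15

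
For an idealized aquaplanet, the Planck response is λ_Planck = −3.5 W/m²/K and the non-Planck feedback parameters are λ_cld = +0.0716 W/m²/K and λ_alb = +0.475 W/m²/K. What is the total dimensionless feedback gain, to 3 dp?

Convert to gains: g_cld = 0.0716/3.5 = 0.02046; g_alb = 0.475/3.5 = 0.1357.
Total gain g = 0.15616.

0.156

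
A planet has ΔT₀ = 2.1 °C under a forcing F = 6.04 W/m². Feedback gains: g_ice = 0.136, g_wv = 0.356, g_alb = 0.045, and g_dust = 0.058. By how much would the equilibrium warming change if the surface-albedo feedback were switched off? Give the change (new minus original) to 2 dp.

Original: g = 0.595, ΔT = 2.1/(1−0.595) = 5.1852 °C.
Without surface-albedo: g' = 0.55, ΔT' = 2.1/(1−0.55) = 4.6667 °C.
Change = 4.6667 − 5.1852 = -0.52 °C.

-0.52 °C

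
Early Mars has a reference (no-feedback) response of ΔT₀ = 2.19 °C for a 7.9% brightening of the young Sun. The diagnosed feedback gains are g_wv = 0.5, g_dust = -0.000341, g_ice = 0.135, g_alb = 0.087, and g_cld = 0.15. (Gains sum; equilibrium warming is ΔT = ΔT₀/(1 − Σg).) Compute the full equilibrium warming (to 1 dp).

Total gain g = 0.5 − 0.000341 + 0.135 + 0.087 + 0.15 = 0.871659.
Amplification A = 1/(1 − 0.871659) = 7.792.
ΔT = 2.19 × 7.792 = 17.1 °C.

17.1 °C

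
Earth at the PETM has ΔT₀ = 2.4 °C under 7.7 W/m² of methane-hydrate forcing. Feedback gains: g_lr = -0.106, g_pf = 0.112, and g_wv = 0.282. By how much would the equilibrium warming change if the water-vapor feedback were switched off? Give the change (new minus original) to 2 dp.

Original: g = 0.288, ΔT = 2.4/(1−0.288) = 3.3708 °C.
Without water-vapor: g' = 0.006, ΔT' = 2.4/(1−0.006) = 2.4145 °C.
Change = 2.4145 − 3.3708 = -0.96 °C.

-0.96 °C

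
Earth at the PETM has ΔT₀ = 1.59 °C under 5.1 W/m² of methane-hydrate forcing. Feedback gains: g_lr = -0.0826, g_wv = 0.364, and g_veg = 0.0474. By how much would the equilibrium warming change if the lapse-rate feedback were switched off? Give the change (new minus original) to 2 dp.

0.33 °C

Original: g = 0.3288, ΔT = 1.59/(1−0.3288) = 2.3689 °C.
Without lapse-rate: g' = 0.4114, ΔT' = 1.59/(1−0.4114) = 2.7013 °C.
Change = 2.7013 − 2.3689 = 0.33 °C.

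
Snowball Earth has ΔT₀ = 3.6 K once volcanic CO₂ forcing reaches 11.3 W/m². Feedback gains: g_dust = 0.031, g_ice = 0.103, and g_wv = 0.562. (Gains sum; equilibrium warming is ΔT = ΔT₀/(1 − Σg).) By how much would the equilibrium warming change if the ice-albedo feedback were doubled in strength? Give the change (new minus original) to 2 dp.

6.07 K

Original: g = 0.696, ΔT = 3.6/(1−0.696) = 11.8421 K.
With doubled ice-albedo: g' = 0.799, ΔT' = 3.6/(1−0.799) = 17.9104 K.
Change = 17.9104 − 11.8421 = 6.07 K.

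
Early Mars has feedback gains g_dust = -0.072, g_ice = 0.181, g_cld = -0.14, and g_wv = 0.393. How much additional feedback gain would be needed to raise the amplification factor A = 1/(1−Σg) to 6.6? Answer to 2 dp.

0.49

Current total gain = 0.362.
Target gain for A = 6.6: g* = 1 − 1/6.6 = 0.8485.
Additional gain needed = 0.8485 − 0.362 = 0.49.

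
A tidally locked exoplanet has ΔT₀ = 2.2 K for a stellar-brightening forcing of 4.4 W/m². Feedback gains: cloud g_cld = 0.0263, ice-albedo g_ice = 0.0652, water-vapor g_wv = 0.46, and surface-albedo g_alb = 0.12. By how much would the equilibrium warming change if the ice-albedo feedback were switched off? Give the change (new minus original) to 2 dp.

-1.11 K

Original: g = 0.6715, ΔT = 2.2/(1−0.6715) = 6.6971 K.
Without ice-albedo: g' = 0.6063, ΔT' = 2.2/(1−0.6063) = 5.5880 K.
Change = 5.5880 − 6.6971 = -1.11 K.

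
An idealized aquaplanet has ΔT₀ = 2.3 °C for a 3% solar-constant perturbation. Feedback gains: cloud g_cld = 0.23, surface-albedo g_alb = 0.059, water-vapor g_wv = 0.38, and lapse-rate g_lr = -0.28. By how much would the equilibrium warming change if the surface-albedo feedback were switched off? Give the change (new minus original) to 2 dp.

Original: g = 0.389, ΔT = 2.3/(1−0.389) = 3.7643 °C.
Without surface-albedo: g' = 0.33, ΔT' = 2.3/(1−0.33) = 3.4328 °C.
Change = 3.4328 − 3.7643 = -0.33 °C.

-0.33 °C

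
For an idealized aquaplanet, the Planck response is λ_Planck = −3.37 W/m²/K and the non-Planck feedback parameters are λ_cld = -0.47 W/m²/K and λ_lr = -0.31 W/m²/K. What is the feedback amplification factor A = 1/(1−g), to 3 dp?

0.812

Convert to gains: g_cld = -0.47/3.37 = -0.1395; g_lr = -0.31/3.37 = -0.09199.
Total gain g = -0.23149.
A = 1/(1 + 0.23149) = 0.812.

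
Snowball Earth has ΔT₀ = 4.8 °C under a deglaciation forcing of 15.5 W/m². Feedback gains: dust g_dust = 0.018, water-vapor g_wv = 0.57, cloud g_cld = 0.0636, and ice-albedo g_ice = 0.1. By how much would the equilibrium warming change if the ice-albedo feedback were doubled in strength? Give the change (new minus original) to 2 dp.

Original: g = 0.7516, ΔT = 4.8/(1−0.7516) = 19.3237 °C.
With doubled ice-albedo: g' = 0.8516, ΔT' = 4.8/(1−0.8516) = 32.3450 °C.
Change = 32.3450 − 19.3237 = 13.02 °C.

13.02 °C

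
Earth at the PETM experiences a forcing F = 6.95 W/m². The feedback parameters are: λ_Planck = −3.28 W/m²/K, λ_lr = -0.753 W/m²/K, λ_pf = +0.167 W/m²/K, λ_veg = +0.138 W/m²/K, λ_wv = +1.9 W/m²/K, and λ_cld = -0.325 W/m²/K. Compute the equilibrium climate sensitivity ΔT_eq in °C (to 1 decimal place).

3.2 °C

Net feedback parameter λ = (−3.28) + (-0.753) + (+0.167) + (+0.138) + (+1.9) + (-0.325) = -2.153 W/m²/K.
ΔT = −F/λ = −6.95/(-2.153) = 3.2 °C.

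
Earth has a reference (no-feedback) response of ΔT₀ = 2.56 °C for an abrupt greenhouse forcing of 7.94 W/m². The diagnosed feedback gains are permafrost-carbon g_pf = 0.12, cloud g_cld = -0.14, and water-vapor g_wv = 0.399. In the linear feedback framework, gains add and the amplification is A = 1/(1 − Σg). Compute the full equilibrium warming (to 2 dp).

Total gain g = 0.12 − 0.14 + 0.399 = 0.379.
Amplification A = 1/(1 − 0.379) = 1.61.
ΔT = 2.56 × 1.61 = 4.12 °C.

4.12 °C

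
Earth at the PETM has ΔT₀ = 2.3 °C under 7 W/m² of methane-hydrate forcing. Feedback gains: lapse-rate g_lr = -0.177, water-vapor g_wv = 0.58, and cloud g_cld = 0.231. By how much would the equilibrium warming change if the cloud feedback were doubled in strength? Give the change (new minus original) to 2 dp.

Original: g = 0.634, ΔT = 2.3/(1−0.634) = 6.2842 °C.
With doubled cloud: g' = 0.865, ΔT' = 2.3/(1−0.865) = 17.0370 °C.
Change = 17.0370 − 6.2842 = 10.75 °C.

10.75 °C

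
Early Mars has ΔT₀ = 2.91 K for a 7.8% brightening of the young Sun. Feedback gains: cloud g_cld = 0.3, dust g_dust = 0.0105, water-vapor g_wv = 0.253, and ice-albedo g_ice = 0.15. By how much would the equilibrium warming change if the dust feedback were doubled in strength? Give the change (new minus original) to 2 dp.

0.39 K

Original: g = 0.7135, ΔT = 2.91/(1−0.7135) = 10.1571 K.
With doubled dust: g' = 0.724, ΔT' = 2.91/(1−0.724) = 10.5435 K.
Change = 10.5435 − 10.1571 = 0.39 K.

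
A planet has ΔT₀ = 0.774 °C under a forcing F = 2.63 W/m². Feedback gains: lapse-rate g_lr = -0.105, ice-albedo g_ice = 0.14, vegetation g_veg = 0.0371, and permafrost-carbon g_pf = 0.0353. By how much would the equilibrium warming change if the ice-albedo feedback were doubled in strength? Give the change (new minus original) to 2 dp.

Original: g = 0.1074, ΔT = 0.774/(1−0.1074) = 0.8671 °C.
With doubled ice-albedo: g' = 0.2474, ΔT' = 0.774/(1−0.2474) = 1.0284 °C.
Change = 1.0284 − 0.8671 = 0.16 °C.

0.16 °C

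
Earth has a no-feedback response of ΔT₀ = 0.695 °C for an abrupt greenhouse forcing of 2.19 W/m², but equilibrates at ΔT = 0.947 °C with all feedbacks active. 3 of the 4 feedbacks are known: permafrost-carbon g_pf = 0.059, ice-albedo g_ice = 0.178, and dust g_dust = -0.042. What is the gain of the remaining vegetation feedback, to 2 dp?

Amplification A = ΔT/ΔT₀ = 0.947/0.695 = 1.363.
Total gain g = 1 − 1/A = 1 − 1/1.363 = 0.2663.
Known gains sum to 0.059 + 0.178 − 0.042 = 0.195.
g_veg = 0.2663 − 0.195 = 0.07.

0.07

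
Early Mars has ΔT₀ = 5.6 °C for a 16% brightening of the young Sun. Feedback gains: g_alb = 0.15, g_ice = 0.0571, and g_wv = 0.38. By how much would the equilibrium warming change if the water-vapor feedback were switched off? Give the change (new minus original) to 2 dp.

-6.50 °C

Original: g = 0.5871, ΔT = 5.6/(1−0.5871) = 13.5626 °C.
Without water-vapor: g' = 0.2071, ΔT' = 5.6/(1−0.2071) = 7.0627 °C.
Change = 7.0627 − 13.5626 = -6.50 °C.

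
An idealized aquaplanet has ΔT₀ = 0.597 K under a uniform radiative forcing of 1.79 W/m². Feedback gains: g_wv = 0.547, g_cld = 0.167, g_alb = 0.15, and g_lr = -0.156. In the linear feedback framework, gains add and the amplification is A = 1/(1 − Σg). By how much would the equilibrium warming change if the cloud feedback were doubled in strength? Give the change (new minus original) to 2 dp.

2.73 K

Original: g = 0.708, ΔT = 0.597/(1−0.708) = 2.0445 K.
With doubled cloud: g' = 0.875, ΔT' = 0.597/(1−0.875) = 4.7760 K.
Change = 4.7760 − 2.0445 = 2.73 K.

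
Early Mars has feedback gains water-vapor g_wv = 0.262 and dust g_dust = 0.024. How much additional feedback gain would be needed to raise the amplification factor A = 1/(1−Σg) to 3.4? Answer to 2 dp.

0.42

Current total gain = 0.286.
Target gain for A = 3.4: g* = 1 − 1/3.4 = 0.7059.
Additional gain needed = 0.7059 − 0.286 = 0.42.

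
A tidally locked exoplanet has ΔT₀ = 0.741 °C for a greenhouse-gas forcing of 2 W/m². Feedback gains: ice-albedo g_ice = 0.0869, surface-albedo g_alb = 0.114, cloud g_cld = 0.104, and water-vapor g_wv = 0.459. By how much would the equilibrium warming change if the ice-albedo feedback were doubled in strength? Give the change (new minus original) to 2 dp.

1.83 °C

Original: g = 0.7639, ΔT = 0.741/(1−0.7639) = 3.1385 °C.
With doubled ice-albedo: g' = 0.8508, ΔT' = 0.741/(1−0.8508) = 4.9665 °C.
Change = 4.9665 − 3.1385 = 1.83 °C.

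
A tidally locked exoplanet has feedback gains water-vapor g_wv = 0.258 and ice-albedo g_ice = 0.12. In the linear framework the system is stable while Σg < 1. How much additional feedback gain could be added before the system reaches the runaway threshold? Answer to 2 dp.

Current total gain = 0.258 + 0.12 = 0.378.
Margin to runaway = 1 − 0.378 = 0.62.

0.62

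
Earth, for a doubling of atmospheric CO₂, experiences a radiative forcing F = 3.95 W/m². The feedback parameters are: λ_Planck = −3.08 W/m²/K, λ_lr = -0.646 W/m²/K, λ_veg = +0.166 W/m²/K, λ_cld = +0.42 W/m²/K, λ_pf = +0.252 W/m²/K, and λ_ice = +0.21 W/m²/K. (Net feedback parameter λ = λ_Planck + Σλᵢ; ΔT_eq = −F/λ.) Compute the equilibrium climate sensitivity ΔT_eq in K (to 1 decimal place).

1.5 K

Net feedback parameter λ = (−3.08) + (-0.646) + (+0.166) + (+0.42) + (+0.252) + (+0.21) = -2.678 W/m²/K.
ΔT = −F/λ = −3.95/(-2.678) = 1.5 K.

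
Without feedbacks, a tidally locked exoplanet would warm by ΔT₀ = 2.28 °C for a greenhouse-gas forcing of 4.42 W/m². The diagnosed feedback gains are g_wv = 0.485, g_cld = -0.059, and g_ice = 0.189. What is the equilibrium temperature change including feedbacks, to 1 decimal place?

5.9 °C

Total gain g = 0.485 − 0.059 + 0.189 = 0.615.
Amplification A = 1/(1 − 0.615) = 2.597.
ΔT = 2.28 × 2.597 = 5.9 °C.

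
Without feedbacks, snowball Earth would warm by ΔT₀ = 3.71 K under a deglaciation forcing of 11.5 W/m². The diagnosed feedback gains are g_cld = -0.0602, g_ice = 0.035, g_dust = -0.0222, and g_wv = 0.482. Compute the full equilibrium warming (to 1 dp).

Total gain g = -0.0602 + 0.035 − 0.0222 + 0.482 = 0.4346.
Amplification A = 1/(1 − 0.4346) = 1.769.
ΔT = 3.71 × 1.769 = 6.6 K.

6.6 K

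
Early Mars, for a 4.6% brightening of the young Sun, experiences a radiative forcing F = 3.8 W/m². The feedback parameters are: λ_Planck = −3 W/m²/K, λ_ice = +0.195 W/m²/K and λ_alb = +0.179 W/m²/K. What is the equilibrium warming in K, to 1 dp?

1.4 K

Net feedback parameter λ = (−3) + (+0.195) + (+0.179) = -2.626 W/m²/K.
ΔT = −F/λ = −3.8/(-2.626) = 1.4 K.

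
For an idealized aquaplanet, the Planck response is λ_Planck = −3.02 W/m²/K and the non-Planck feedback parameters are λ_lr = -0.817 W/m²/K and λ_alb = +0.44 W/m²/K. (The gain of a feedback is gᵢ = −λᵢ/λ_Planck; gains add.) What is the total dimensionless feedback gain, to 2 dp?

-0.12

Convert to gains: g_lr = -0.817/3.02 = -0.2705; g_alb = 0.44/3.02 = 0.1457.
Total gain g = -0.1248.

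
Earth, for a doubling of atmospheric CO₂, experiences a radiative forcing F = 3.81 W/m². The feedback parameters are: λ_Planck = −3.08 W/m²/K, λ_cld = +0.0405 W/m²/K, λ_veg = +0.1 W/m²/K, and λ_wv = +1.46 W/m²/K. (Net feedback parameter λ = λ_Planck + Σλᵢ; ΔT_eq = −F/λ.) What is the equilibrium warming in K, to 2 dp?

Net feedback parameter λ = (−3.08) + (+0.0405) + (+0.1) + (+1.46) = -1.4795 W/m²/K.
ΔT = −F/λ = −3.81/(-1.4795) = 2.58 K.

2.58 K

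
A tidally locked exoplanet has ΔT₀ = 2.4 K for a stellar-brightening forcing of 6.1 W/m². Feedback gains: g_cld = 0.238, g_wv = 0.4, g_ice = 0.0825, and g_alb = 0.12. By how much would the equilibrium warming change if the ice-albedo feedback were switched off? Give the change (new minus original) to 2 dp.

-5.13 K

Original: g = 0.8405, ΔT = 2.4/(1−0.8405) = 15.0470 K.
Without ice-albedo: g' = 0.758, ΔT' = 2.4/(1−0.758) = 9.9174 K.
Change = 9.9174 − 15.0470 = -5.13 K.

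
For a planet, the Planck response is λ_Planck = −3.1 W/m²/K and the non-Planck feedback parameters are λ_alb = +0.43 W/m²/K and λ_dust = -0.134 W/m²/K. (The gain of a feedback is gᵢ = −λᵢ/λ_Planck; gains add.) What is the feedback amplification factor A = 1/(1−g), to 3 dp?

1.106

Convert to gains: g_alb = 0.43/3.1 = 0.1387; g_dust = -0.134/3.1 = -0.04323.
Total gain g = 0.09547.
A = 1/(1 − 0.09547) = 1.106.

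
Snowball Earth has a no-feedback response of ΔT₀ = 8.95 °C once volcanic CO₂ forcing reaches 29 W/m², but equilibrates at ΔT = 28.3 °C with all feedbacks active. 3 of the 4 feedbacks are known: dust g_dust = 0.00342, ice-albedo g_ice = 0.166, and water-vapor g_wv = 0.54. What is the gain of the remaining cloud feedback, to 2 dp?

-0.03

Amplification A = ΔT/ΔT₀ = 28.3/8.95 = 3.162.
Total gain g = 1 − 1/A = 1 − 1/3.162 = 0.6837.
Known gains sum to 0.00342 + 0.166 + 0.54 = 0.70942.
g_cld = 0.6837 − 0.70942 = -0.03.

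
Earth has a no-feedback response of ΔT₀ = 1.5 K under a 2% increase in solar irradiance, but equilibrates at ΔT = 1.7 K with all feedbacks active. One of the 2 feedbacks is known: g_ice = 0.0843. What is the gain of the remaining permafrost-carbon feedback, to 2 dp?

0.03

Amplification A = ΔT/ΔT₀ = 1.7/1.5 = 1.133.
Total gain g = 1 − 1/A = 1 − 1/1.133 = 0.1174.
The known gain is 0.0843.
g_pf = 0.1174 − 0.0843 = 0.03.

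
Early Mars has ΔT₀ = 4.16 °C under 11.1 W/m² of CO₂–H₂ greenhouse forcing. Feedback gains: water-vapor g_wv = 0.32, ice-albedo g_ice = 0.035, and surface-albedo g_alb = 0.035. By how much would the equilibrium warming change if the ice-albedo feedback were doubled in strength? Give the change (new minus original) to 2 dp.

0.42 °C

Original: g = 0.39, ΔT = 4.16/(1−0.39) = 6.8197 °C.
With doubled ice-albedo: g' = 0.425, ΔT' = 4.16/(1−0.425) = 7.2348 °C.
Change = 7.2348 − 6.8197 = 0.42 °C.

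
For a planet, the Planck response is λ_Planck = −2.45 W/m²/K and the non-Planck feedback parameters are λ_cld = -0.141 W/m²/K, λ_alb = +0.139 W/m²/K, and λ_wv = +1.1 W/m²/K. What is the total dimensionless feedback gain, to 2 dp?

0.45

Convert to gains: g_cld = -0.141/2.45 = -0.05755; g_alb = 0.139/2.45 = 0.05673; g_wv = 1.1/2.45 = 0.449.
Total gain g = 0.44818.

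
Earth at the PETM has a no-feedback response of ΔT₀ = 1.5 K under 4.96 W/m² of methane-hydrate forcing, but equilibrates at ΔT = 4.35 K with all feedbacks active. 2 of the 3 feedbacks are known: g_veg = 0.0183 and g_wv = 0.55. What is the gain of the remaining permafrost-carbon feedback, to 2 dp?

Amplification A = ΔT/ΔT₀ = 4.35/1.5 = 2.9.
Total gain g = 1 − 1/A = 1 − 1/2.9 = 0.6552.
Known gains sum to 0.0183 + 0.55 = 0.5683.
g_pf = 0.6552 − 0.5683 = 0.09.

0.09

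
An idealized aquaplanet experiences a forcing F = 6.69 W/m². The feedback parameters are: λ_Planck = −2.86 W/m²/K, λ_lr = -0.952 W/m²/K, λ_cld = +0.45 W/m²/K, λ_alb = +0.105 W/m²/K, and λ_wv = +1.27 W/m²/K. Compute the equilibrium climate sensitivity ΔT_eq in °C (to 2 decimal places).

Net feedback parameter λ = (−2.86) + (-0.952) + (+0.45) + (+0.105) + (+1.27) = -1.987 W/m²/K.
ΔT = −F/λ = −6.69/(-1.987) = 3.37 °C.

3.37 °C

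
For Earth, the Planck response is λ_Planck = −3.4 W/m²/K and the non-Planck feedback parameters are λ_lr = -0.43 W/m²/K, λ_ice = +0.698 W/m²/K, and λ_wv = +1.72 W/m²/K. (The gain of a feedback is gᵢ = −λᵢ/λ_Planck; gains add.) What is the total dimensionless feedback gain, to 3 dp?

0.585

Convert to gains: g_lr = -0.43/3.4 = -0.1265; g_ice = 0.698/3.4 = 0.2053; g_wv = 1.72/3.4 = 0.5059.
Total gain g = 0.5847.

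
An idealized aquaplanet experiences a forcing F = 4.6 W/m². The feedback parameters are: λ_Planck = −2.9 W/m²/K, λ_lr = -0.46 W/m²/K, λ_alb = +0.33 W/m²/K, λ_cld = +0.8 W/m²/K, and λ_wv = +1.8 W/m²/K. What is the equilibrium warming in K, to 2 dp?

Net feedback parameter λ = (−2.9) + (-0.46) + (+0.33) + (+0.8) + (+1.8) = -0.43 W/m²/K.
ΔT = −F/λ = −4.6/(-0.43) = 10.70 K.

10.70 K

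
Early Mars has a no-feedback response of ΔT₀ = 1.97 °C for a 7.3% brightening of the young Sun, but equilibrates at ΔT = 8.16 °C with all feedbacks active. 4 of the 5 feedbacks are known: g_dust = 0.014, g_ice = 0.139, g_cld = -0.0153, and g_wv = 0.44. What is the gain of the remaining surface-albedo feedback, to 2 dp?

0.18

Amplification A = ΔT/ΔT₀ = 8.16/1.97 = 4.142.
Total gain g = 1 − 1/A = 1 − 1/4.142 = 0.7586.
Known gains sum to 0.014 + 0.139 − 0.0153 + 0.44 = 0.5777.
g_alb = 0.7586 − 0.5777 = 0.18.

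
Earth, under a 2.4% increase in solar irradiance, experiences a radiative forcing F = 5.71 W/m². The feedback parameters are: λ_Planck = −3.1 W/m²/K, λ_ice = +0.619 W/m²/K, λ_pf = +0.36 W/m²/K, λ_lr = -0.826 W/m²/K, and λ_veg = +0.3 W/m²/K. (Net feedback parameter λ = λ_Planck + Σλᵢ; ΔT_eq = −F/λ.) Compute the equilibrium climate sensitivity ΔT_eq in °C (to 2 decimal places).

2.16 °C

Net feedback parameter λ = (−3.1) + (+0.619) + (+0.36) + (-0.826) + (+0.3) = -2.647 W/m²/K.
ΔT = −F/λ = −5.71/(-2.647) = 2.16 °C.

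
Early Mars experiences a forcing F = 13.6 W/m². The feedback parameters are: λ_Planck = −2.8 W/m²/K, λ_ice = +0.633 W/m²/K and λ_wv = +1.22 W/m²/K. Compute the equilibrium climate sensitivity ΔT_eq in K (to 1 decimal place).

14.4 K

Net feedback parameter λ = (−2.8) + (+0.633) + (+1.22) = -0.947 W/m²/K.
ΔT = −F/λ = −13.6/(-0.947) = 14.4 K.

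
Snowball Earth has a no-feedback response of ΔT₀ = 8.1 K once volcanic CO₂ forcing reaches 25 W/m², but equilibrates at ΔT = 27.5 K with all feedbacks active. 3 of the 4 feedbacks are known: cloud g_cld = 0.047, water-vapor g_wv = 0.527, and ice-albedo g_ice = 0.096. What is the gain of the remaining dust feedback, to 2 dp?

Amplification A = ΔT/ΔT₀ = 27.5/8.1 = 3.395.
Total gain g = 1 − 1/A = 1 − 1/3.395 = 0.7054.
Known gains sum to 0.047 + 0.527 + 0.096 = 0.67.
g_dust = 0.7054 − 0.67 = 0.04.

0.04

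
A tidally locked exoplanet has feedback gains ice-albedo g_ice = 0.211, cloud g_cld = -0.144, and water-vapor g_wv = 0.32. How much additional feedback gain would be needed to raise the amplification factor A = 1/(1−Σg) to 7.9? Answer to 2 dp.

Current total gain = 0.387.
Target gain for A = 7.9: g* = 1 − 1/7.9 = 0.8734.
Additional gain needed = 0.8734 − 0.387 = 0.49.

0.49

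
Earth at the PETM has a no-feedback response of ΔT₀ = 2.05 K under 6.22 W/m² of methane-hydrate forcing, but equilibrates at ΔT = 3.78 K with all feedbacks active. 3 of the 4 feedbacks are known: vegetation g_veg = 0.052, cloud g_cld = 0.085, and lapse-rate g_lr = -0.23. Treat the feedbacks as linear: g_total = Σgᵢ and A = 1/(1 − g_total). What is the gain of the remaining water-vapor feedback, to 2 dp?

0.55

Amplification A = ΔT/ΔT₀ = 3.78/2.05 = 1.844.
Total gain g = 1 − 1/A = 1 − 1/1.844 = 0.4577.
Known gains sum to 0.052 + 0.085 − 0.23 = -0.093.
g_wv = 0.4577 + 0.093 = 0.55.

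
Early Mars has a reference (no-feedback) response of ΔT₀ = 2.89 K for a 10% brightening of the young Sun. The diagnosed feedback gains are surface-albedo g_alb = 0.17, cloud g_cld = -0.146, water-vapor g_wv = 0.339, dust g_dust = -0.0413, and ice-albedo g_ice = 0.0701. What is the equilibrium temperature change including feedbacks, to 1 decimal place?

4.8 K

Total gain g = 0.17 − 0.146 + 0.339 − 0.0413 + 0.0701 = 0.3918.
Amplification A = 1/(1 − 0.3918) = 1.644.
ΔT = 2.89 × 1.644 = 4.8 K.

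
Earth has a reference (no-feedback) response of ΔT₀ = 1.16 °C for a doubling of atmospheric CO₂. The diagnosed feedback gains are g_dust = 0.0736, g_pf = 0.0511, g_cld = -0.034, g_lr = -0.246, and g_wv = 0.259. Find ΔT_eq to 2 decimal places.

1.29 °C

Total gain g = 0.0736 + 0.0511 − 0.034 − 0.246 + 0.259 = 0.1037.
Amplification A = 1/(1 − 0.1037) = 1.116.
ΔT = 1.16 × 1.116 = 1.29 °C.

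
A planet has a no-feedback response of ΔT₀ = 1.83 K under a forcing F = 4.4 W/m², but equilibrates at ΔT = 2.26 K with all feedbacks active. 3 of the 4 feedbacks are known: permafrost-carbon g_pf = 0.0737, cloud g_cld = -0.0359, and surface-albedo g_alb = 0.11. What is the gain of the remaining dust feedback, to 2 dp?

0.04

Amplification A = ΔT/ΔT₀ = 2.26/1.83 = 1.235.
Total gain g = 1 − 1/A = 1 − 1/1.235 = 0.1903.
Known gains sum to 0.0737 − 0.0359 + 0.11 = 0.1478.
g_dust = 0.1903 − 0.1478 = 0.04.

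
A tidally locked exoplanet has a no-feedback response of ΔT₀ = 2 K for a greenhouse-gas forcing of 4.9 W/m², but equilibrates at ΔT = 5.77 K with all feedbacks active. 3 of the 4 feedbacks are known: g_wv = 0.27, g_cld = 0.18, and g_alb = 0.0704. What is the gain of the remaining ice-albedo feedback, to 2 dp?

Amplification A = ΔT/ΔT₀ = 5.77/2 = 2.885.
Total gain g = 1 − 1/A = 1 − 1/2.885 = 0.6534.
Known gains sum to 0.27 + 0.18 + 0.0704 = 0.5204.
g_ice = 0.6534 − 0.5204 = 0.13.

0.13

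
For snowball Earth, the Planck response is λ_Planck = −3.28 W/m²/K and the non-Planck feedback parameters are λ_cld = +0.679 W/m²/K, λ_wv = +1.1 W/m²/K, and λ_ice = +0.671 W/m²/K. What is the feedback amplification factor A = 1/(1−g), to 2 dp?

3.95

Convert to gains: g_cld = 0.679/3.28 = 0.207; g_wv = 1.1/3.28 = 0.3354; g_ice = 0.671/3.28 = 0.2046.
Total gain g = 0.747.
A = 1/(1 − 0.747) = 3.95.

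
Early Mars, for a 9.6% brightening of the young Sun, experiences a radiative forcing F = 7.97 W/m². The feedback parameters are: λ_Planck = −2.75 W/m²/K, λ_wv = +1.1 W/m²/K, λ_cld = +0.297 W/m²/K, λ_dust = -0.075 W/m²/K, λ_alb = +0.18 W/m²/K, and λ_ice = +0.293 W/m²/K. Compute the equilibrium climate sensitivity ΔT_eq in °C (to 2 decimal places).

Net feedback parameter λ = (−2.75) + (+1.1) + (+0.297) + (-0.075) + (+0.18) + (+0.293) = -0.955 W/m²/K.
ΔT = −F/λ = −7.97/(-0.955) = 8.35 °C.

8.35 °C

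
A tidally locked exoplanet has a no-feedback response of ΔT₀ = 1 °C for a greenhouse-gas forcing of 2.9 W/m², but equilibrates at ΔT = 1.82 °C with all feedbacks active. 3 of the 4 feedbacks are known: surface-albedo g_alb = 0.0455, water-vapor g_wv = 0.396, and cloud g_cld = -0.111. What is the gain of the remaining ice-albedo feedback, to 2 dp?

0.12

Amplification A = ΔT/ΔT₀ = 1.82/1 = 1.82.
Total gain g = 1 − 1/A = 1 − 1/1.82 = 0.4505.
Known gains sum to 0.0455 + 0.396 − 0.111 = 0.3305.
g_ice = 0.4505 − 0.3305 = 0.12.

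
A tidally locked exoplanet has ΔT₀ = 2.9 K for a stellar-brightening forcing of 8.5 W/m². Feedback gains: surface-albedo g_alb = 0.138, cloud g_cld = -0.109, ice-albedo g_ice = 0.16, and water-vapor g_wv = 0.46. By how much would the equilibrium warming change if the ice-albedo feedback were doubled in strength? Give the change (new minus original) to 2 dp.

Original: g = 0.649, ΔT = 2.9/(1−0.649) = 8.2621 K.
With doubled ice-albedo: g' = 0.809, ΔT' = 2.9/(1−0.809) = 15.1832 K.
Change = 15.1832 − 8.2621 = 6.92 K.

6.92 K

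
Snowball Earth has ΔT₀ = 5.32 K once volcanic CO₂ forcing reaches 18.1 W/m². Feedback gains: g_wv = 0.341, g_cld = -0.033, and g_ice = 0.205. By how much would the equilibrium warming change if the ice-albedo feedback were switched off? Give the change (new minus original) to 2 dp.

Original: g = 0.513, ΔT = 5.32/(1−0.513) = 10.9240 K.
Without ice-albedo: g' = 0.308, ΔT' = 5.32/(1−0.308) = 7.6879 K.
Change = 7.6879 − 10.9240 = -3.24 K.

-3.24 K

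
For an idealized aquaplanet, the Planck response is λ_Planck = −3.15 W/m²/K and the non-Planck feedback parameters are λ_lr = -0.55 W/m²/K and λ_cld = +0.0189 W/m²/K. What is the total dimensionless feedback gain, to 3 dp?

Convert to gains: g_lr = -0.55/3.15 = -0.1746; g_cld = 0.0189/3.15 = 0.006.
Total gain g = -0.1686.

-0.169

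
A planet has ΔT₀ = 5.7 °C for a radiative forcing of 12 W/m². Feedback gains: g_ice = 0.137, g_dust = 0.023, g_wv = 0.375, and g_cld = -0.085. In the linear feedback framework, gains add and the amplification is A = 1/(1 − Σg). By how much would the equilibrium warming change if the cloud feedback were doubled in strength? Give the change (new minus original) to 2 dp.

-1.39 °C

Original: g = 0.45, ΔT = 5.7/(1−0.45) = 10.3636 °C.
With doubled cloud: g' = 0.365, ΔT' = 5.7/(1−0.365) = 8.9764 °C.
Change = 8.9764 − 10.3636 = -1.39 °C.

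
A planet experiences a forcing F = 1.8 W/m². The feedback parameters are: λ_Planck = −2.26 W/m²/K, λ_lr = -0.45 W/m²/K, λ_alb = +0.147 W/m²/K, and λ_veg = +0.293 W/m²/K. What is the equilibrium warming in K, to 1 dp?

0.8 K

Net feedback parameter λ = (−2.26) + (-0.45) + (+0.147) + (+0.293) = -2.27 W/m²/K.
ΔT = −F/λ = −1.8/(-2.27) = 0.8 K.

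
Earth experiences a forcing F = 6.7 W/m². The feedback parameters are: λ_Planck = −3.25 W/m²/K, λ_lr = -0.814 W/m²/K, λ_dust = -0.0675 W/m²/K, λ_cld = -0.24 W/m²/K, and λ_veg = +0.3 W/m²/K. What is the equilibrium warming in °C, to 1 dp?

1.6 °C

Net feedback parameter λ = (−3.25) + (-0.814) + (-0.0675) + (-0.24) + (+0.3) = -4.0715 W/m²/K.
ΔT = −F/λ = −6.7/(-4.0715) = 1.6 °C.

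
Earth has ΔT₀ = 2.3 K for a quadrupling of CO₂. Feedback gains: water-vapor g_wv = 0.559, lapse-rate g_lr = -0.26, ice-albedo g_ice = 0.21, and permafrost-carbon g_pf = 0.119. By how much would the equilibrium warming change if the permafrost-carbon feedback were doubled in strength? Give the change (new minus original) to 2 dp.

2.91 K

Original: g = 0.628, ΔT = 2.3/(1−0.628) = 6.1828 K.
With doubled permafrost-carbon: g' = 0.747, ΔT' = 2.3/(1−0.747) = 9.0909 K.
Change = 9.0909 − 6.1828 = 2.91 K.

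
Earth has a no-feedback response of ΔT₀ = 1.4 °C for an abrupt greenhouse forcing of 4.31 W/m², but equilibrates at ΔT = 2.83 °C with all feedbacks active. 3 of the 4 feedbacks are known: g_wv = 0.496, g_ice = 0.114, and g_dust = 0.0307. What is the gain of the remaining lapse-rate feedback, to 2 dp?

-0.14

Amplification A = ΔT/ΔT₀ = 2.83/1.4 = 2.021.
Total gain g = 1 − 1/A = 1 − 1/2.021 = 0.5052.
Known gains sum to 0.496 + 0.114 + 0.0307 = 0.6407.
g_lr = 0.5052 − 0.6407 = -0.14.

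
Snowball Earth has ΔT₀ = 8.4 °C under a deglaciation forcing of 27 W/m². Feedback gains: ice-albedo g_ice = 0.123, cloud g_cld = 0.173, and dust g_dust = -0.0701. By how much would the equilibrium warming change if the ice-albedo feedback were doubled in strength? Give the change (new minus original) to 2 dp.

2.05 °C

Original: g = 0.2259, ΔT = 8.4/(1−0.2259) = 10.8513 °C.
With doubled ice-albedo: g' = 0.3489, ΔT' = 8.4/(1−0.3489) = 12.9012 °C.
Change = 12.9012 − 10.8513 = 2.05 °C.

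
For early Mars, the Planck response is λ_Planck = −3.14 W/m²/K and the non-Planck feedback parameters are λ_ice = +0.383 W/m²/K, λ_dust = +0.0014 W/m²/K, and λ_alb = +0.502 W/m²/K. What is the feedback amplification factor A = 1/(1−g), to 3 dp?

1.393

Convert to gains: g_ice = 0.383/3.14 = 0.122; g_dust = 0.0014/3.14 = 0.000446; g_alb = 0.502/3.14 = 0.1599.
Total gain g = 0.282346.
A = 1/(1 − 0.282346) = 1.393.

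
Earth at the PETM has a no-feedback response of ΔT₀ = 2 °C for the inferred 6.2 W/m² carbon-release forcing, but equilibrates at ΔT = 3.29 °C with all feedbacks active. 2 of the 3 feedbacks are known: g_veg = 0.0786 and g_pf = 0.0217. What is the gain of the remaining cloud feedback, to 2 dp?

Amplification A = ΔT/ΔT₀ = 3.29/2 = 1.645.
Total gain g = 1 − 1/A = 1 − 1/1.645 = 0.3921.
Known gains sum to 0.0786 + 0.0217 = 0.1003.
g_cld = 0.3921 − 0.1003 = 0.29.

0.29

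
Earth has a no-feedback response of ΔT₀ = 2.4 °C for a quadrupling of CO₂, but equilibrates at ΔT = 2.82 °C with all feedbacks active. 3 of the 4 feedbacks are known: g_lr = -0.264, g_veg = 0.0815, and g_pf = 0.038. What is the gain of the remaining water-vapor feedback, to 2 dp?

Amplification A = ΔT/ΔT₀ = 2.82/2.4 = 1.175.
Total gain g = 1 − 1/A = 1 − 1/1.175 = 0.1489.
Known gains sum to -0.264 + 0.0815 + 0.038 = -0.1445.
g_wv = 0.1489 + 0.1445 = 0.29.

0.29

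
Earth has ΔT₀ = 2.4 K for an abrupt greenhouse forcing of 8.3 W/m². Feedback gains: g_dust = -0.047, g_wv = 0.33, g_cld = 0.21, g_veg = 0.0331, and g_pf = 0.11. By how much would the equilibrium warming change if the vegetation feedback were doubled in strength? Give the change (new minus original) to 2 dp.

0.66 K

Original: g = 0.6361, ΔT = 2.4/(1−0.6361) = 6.5952 K.
With doubled vegetation: g' = 0.6692, ΔT' = 2.4/(1−0.6692) = 7.2551 K.
Change = 7.2551 − 6.5952 = 0.66 K.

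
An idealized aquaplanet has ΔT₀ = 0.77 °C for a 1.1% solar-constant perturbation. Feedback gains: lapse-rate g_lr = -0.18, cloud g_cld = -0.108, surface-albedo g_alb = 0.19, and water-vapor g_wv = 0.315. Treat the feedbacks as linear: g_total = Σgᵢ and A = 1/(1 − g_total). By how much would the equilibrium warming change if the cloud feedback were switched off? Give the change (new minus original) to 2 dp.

0.16 °C

Original: g = 0.217, ΔT = 0.77/(1−0.217) = 0.9834 °C.
Without cloud: g' = 0.325, ΔT' = 0.77/(1−0.325) = 1.1407 °C.
Change = 1.1407 − 0.9834 = 0.16 °C.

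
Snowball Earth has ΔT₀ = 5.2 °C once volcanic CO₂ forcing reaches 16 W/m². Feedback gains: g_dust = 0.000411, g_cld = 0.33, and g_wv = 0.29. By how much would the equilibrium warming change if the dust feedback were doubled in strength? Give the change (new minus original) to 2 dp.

Original: g = 0.620411, ΔT = 5.2/(1−0.620411) = 13.6990 °C.
With doubled dust: g' = 0.620822, ΔT' = 5.2/(1−0.620822) = 13.7139 °C.
Change = 13.7139 − 13.6990 = 0.01 °C.

0.01 °C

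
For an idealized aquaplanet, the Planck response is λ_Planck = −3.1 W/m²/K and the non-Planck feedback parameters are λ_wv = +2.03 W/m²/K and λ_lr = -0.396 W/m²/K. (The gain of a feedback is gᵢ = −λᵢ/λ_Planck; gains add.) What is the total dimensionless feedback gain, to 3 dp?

Convert to gains: g_wv = 2.03/3.1 = 0.6548; g_lr = -0.396/3.1 = -0.1277.
Total gain g = 0.5271.

0.527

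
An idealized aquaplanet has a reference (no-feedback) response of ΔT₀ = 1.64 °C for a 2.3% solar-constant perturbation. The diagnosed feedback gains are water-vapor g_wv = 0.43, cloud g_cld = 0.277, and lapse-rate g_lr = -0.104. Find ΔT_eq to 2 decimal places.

4.13 °C

Total gain g = 0.43 + 0.277 − 0.104 = 0.603.
Amplification A = 1/(1 − 0.603) = 2.519.
ΔT = 1.64 × 2.519 = 4.13 °C.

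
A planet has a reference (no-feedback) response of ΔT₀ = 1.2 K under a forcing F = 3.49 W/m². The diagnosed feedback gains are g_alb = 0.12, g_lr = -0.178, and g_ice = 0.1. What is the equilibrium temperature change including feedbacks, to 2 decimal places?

1.25 K

Total gain g = 0.12 − 0.178 + 0.1 = 0.042.
Amplification A = 1/(1 − 0.042) = 1.044.
ΔT = 1.2 × 1.044 = 1.25 K.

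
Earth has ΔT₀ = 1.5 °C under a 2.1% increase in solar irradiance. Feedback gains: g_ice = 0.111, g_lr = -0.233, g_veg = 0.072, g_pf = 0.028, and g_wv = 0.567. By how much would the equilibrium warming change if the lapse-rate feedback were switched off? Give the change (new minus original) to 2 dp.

Original: g = 0.545, ΔT = 1.5/(1−0.545) = 3.2967 °C.
Without lapse-rate: g' = 0.778, ΔT' = 1.5/(1−0.778) = 6.7568 °C.
Change = 6.7568 − 3.2967 = 3.46 °C.

3.46 °C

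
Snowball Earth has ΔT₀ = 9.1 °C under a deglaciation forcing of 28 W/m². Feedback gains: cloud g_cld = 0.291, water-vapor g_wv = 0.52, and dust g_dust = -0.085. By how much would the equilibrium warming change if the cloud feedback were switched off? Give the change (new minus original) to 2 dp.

Original: g = 0.726, ΔT = 9.1/(1−0.726) = 33.2117 °C.
Without cloud: g' = 0.435, ΔT' = 9.1/(1−0.435) = 16.1062 °C.
Change = 16.1062 − 33.2117 = -17.11 °C.

-17.11 °C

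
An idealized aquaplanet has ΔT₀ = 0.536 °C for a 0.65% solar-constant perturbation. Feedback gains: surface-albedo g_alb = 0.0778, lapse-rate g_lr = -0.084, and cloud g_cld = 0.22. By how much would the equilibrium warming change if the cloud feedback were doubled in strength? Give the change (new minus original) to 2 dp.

0.26 °C

Original: g = 0.2138, ΔT = 0.536/(1−0.2138) = 0.6818 °C.
With doubled cloud: g' = 0.4338, ΔT' = 0.536/(1−0.4338) = 0.9467 °C.
Change = 0.9467 − 0.6818 = 0.26 °C.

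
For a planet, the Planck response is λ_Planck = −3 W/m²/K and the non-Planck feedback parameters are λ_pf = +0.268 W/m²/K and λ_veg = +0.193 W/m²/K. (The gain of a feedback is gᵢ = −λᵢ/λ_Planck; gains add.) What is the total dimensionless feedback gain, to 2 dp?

0.15

Convert to gains: g_pf = 0.268/3 = 0.08933; g_veg = 0.193/3 = 0.06433.
Total gain g = 0.15366.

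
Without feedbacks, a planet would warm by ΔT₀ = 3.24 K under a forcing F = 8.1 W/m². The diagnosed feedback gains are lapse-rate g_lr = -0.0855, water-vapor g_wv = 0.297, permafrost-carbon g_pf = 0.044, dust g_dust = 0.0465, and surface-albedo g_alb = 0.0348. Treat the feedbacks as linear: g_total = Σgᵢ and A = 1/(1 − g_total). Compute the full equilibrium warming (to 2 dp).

4.89 K

Total gain g = -0.0855 + 0.297 + 0.044 + 0.0465 + 0.0348 = 0.3368.
Amplification A = 1/(1 − 0.3368) = 1.508.
ΔT = 3.24 × 1.508 = 4.89 K.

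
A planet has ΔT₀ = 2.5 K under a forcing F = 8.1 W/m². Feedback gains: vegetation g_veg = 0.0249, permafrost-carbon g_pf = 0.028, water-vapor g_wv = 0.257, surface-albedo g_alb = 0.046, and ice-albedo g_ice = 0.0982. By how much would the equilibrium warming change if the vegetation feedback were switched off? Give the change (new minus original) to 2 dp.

-0.20 K

Original: g = 0.4541, ΔT = 2.5/(1−0.4541) = 4.5796 K.
Without vegetation: g' = 0.4292, ΔT' = 2.5/(1−0.4292) = 4.3798 K.
Change = 4.3798 − 4.5796 = -0.20 K.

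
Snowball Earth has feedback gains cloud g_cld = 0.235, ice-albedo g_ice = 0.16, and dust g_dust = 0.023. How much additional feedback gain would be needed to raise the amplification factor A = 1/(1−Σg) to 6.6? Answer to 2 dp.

Current total gain = 0.418.
Target gain for A = 6.6: g* = 1 − 1/6.6 = 0.8485.
Additional gain needed = 0.8485 − 0.418 = 0.43.

0.43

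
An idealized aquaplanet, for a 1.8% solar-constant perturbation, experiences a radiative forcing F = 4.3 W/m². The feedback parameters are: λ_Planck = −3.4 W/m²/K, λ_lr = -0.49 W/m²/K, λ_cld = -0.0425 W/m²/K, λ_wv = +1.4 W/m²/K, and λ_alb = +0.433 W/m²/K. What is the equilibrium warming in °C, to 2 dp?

Net feedback parameter λ = (−3.4) + (-0.49) + (-0.0425) + (+1.4) + (+0.433) = -2.0995 W/m²/K.
ΔT = −F/λ = −4.3/(-2.0995) = 2.05 °C.

2.05 °C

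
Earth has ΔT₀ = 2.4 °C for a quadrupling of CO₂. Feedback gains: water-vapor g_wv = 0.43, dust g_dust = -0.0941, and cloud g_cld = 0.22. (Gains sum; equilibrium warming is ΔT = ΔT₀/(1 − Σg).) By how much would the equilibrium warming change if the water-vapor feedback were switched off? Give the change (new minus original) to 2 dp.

Original: g = 0.5559, ΔT = 2.4/(1−0.5559) = 5.4042 °C.
Without water-vapor: g' = 0.1259, ΔT' = 2.4/(1−0.1259) = 2.7457 °C.
Change = 2.7457 − 5.4042 = -2.66 °C.

-2.66 °C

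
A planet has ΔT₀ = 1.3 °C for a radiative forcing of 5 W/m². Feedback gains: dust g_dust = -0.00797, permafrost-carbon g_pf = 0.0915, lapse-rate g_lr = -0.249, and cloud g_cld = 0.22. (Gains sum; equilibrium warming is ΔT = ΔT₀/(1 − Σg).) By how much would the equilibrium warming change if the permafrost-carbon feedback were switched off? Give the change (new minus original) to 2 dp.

Original: g = 0.05453, ΔT = 1.3/(1−0.05453) = 1.3750 °C.
Without permafrost-carbon: g' = -0.03697, ΔT' = 1.3/(1+0.03697) = 1.2537 °C.
Change = 1.2537 − 1.3750 = -0.12 °C.

-0.12 °C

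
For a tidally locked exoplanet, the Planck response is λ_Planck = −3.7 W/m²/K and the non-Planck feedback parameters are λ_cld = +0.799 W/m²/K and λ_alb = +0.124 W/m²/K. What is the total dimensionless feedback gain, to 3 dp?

0.249

Convert to gains: g_cld = 0.799/3.7 = 0.2159; g_alb = 0.124/3.7 = 0.03351.
Total gain g = 0.24941.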